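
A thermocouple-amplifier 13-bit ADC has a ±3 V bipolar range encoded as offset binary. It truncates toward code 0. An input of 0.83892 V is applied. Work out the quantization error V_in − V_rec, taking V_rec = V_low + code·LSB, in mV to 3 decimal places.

0.297 mV

LSB = 6/2^13 = 0.732 mV.
(V_in − V_low)/LSB = (0.83892 − (−3))/0.000732422 = 5241.4054 → code 5241 (floor).
Code 5241 maps back to (−3) + 5241×0.000732422 V = 0.83862305 V.
Difference: 0.000296953 V → 0.297 mV.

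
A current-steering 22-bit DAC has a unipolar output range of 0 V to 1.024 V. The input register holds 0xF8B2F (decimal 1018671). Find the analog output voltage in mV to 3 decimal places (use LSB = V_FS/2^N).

LSB = 1.024 V / 2^22 = 0.24 µV.
Code 0xF8B2F = 1018671 decimal.
V_out = 0 + 1018671 × 2.44141e-07 V = 0.248699 V.
= 248.699 mV.

248.699 mV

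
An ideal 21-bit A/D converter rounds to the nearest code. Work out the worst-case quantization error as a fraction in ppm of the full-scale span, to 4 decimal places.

Rounding → worst-case error = ½ LSB = V_FS/2^22, so 1e+06/4194304 = 0.238419 ppm of full scale.

0.2384 ppm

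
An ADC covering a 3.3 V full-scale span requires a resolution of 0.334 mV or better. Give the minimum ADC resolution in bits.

14 bits

Number of steps required ≥ 3.3 V / 0.334 mV = 9880.24.
Need 2^N ≥ 9880.24; 2^13 = 8192, 2^14 = 16384.
Minimum N = 14.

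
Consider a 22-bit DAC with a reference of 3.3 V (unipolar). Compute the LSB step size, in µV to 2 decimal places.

0.79 µV

Full-scale span = 3.3 V.
LSB = 3.3 / 2^22 = 3.3 / 4194304 = 7.86781e-07 V = 0.79 µV.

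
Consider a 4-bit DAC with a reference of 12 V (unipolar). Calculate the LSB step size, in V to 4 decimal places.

Full-scale span = 12 V.
LSB = 12 / 2^4 = 12 / 16 = 0.75 V = 0.7500 V.

0.7500 V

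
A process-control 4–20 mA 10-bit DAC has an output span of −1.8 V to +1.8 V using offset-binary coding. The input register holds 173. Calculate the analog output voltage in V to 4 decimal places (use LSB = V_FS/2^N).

-1.1918 V

LSB = 3.6 V / 2^10 = 3.516 mV.
V_out = (−1.8) + 173 × 0.00351563 V = -1.1918 V.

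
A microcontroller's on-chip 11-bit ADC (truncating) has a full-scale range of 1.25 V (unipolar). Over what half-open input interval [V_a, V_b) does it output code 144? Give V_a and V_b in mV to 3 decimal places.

[87.891 mV, 88.501 mV)

LSB = 1.25/2^11 = 0.610 mV.
V_a = V_low + 144·LSB = 0.0878906 V; V_b = V_low + 145·LSB = 0.088501 V.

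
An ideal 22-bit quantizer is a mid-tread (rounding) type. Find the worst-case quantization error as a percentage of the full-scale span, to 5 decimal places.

0.00001 %

Rounding → worst-case error = ½ LSB = V_FS/2^23, so 100/8388608 = 1.19209e-05 % of full scale.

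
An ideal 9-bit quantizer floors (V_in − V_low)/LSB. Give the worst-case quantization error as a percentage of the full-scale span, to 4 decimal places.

Truncating → worst-case error = 1 LSB = V_FS/2^9, so 100/512 = 0.195312 % of full scale.

0.1953 %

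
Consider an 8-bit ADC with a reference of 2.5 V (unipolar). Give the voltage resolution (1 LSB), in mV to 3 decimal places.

Full-scale span = 2.5 V.
LSB = 2.5 / 2^8 = 2.5 / 256 = 0.00976562 V = 9.766 mV.

9.766 mV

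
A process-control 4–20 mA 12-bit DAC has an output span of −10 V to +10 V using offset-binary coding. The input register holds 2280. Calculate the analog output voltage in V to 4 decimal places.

LSB = 20 V / 2^12 = 4.883 mV.
V_out = (−10) + 2280 × 0.00488281 V = 1.13281 V.

1.1328 V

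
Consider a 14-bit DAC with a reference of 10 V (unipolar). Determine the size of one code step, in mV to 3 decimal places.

0.610 mV

Full-scale span = 10 V.
LSB = 10 / 2^14 = 10 / 16384 = 0.000610352 V = 0.610 mV.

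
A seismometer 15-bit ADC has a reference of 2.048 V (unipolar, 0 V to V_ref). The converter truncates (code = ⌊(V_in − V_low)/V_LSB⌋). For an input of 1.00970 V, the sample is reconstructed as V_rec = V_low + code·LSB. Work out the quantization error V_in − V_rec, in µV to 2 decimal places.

LSB = 2.048/2^15 = 62.50 µV.
(V_in − V_low)/LSB = (1.00970 − 0)/6.25e-05 = 16155.2000 → code 16155 (floor).
Code 16155 maps back to 0 + 16155×6.25e-05 V = 1.0096875 V.
Error = 1.00970 − 1.0096875 = 1.25e-05 V = 12.50 µV.

12.50 µV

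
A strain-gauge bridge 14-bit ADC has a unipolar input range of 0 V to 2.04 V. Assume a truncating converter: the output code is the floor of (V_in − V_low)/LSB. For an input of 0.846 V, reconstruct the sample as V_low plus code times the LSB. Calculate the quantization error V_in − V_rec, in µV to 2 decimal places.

Step size: 2.04 V ÷ 2^14 = 124.51 µV.
(V_in − V_low)/LSB = (0.846 − 0)/0.000124512 = 6794.5412 → code 6794 (floor).
Code 6794 maps back to 0 + 6794×0.000124512 V = 0.84593262 V.
Difference: 6.73828e-05 V → 67.38 µV.

67.38 µV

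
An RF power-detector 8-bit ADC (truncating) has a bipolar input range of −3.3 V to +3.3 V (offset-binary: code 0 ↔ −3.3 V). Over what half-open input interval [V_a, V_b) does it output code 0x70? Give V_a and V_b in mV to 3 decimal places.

[-412.500 mV, -386.719 mV)

LSB = 6.6/2^8 = 25.781 mV.
Code 0x70 = 112 decimal.
V_a = V_low + 112·LSB = -0.4125 V; V_b = V_low + 113·LSB = -0.386719 V.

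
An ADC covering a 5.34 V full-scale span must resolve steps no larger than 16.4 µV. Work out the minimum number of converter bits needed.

19 bits

Number of steps required ≥ 5.34 V / 16.4 µV = 325609.76.
Need 2^N ≥ 325609.76; 2^18 = 262144, 2^19 = 524288.
Minimum N = 19.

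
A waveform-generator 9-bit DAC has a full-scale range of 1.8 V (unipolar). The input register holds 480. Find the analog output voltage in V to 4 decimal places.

1.6875 V

LSB = 1.8 V / 2^9 = 3.516 mV.
V_out = 0 + 480 × 0.00351563 V = 1.6875 V.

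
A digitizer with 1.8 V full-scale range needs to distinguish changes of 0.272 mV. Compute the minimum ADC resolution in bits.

Number of steps required ≥ 1.8 V / 0.272 mV = 6617.65.
Need 2^N ≥ 6617.65; 2^12 = 4096, 2^13 = 8192.
Minimum N = 13.

13 bits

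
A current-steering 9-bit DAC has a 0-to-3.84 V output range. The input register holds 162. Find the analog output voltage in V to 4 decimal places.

LSB = 3.84 V / 2^9 = 7.500 mV.
V_out = 0 + 162 × 0.0075 V = 1.215 V.

1.2150 V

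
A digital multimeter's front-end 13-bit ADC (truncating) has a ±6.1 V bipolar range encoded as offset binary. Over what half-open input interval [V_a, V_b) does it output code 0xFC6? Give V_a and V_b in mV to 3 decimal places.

[-86.377 mV, -84.888 mV)

LSB = 12.2/2^13 = 1.489 mV.
Code 0xFC6 = 4038 decimal.
V_a = V_low + 4038·LSB = -0.086377 V; V_b = V_low + 4039·LSB = -0.0848877 V.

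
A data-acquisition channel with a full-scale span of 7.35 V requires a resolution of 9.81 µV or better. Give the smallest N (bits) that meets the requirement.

20 bits

Number of steps required ≥ 7.35 V / 9.81 µV = 749235.47.
Need 2^N ≥ 749235.47; 2^19 = 524288, 2^20 = 1048576.
Minimum N = 20.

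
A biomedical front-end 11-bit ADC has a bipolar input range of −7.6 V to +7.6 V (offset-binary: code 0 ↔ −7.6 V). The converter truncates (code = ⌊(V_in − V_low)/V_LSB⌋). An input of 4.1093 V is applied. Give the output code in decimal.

Full-scale span = 15.2 V; LSB = 15.2/2^11 = 7.422 mV.
(V_in − V_low)/LSB = (4.1093 − (−7.6)) / 0.00742187 = 1577.674.
Floor → code 1577.

code 1577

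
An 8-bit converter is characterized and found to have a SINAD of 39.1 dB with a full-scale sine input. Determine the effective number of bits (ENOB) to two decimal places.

ENOB = (SINAD − 1.76) / 6.02 = (39.1 − 1.76)/6.02 = 6.203.

6.20 bits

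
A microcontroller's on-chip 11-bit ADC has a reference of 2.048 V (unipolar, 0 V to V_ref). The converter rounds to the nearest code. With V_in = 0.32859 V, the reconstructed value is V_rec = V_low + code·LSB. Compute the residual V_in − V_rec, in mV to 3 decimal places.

LSB = 2.048/2^11 = 1.000 mV.
(V_in − V_low)/LSB = (0.32859 − 0)/0.001 = 328.5900 → code 329 (round).
V_rec = 0 + 329·0.001 = 0.329 V.
Error = 0.32859 − 0.329 = -0.00041 V = -0.410 mV.

-0.410 mV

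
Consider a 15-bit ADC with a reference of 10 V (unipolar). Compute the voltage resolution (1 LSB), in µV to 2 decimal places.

305.18 µV

Full-scale span = 10 V.
LSB = 10 / 2^15 = 10 / 32768 = 0.000305176 V = 305.18 µV.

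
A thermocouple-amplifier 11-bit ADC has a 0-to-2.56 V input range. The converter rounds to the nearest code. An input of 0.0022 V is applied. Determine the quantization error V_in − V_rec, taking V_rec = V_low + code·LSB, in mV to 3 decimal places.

-0.300 mV

LSB = 2.56/2^11 = 1.250 mV.
Scaled input = 1.7600 LSBs, so code = 2.
V_rec = 0 + 2·0.00125 = 0.0025 V.
Difference: -0.0003 V → -0.300 mV.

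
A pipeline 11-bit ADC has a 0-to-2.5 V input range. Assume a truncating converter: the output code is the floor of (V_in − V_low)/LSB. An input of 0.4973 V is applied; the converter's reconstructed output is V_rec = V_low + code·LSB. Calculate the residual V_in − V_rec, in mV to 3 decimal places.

0.474 mV

One LSB is 2.5 V / 2048 = 1.221 mV.
(V_in − V_low)/LSB = (0.4973 − 0)/0.0012207 = 407.3882 → code 407 (floor).
Code 407 maps back to 0 + 407×0.0012207 V = 0.49682617 V.
Difference: 0.000473828 V → 0.474 mV.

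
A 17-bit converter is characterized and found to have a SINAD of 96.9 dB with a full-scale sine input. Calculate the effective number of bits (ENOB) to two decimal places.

ENOB = (SINAD − 1.76) / 6.02 = (96.9 − 1.76)/6.02 = 15.804.

15.80 bits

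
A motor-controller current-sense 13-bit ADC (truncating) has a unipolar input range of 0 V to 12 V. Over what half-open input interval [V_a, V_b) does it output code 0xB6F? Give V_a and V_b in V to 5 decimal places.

LSB = 12/2^13 = 1.465 mV.
Code 0xB6F = 2927 decimal.
V_a = V_low + 2927·LSB = 4.2876 V; V_b = V_low + 2928·LSB = 4.28906 V.

[4.28760 V, 4.28906 V)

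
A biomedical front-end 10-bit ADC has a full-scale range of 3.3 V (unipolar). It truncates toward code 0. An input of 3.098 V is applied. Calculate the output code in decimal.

Full-scale span = 3.3 V; LSB = 3.3/2^10 = 3.223 mV.
(3.098 − 0) / 0.00322266 = 961.319 LSBs.
So the output code is 961.

code 961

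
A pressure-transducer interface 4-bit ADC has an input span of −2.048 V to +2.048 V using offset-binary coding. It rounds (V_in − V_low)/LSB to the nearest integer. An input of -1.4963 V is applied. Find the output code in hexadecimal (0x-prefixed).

code 0x2 (decimal 2)

Full-scale span = 4.096 V; LSB = 4.096/2^4 = 256.000 mV.
Input sits at 2.155 steps above V_low.
round(2.155) = 2.
In hexadecimal (0x-prefixed): 0x2.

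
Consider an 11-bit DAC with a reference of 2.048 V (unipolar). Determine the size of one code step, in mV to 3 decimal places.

Full-scale span = 2.048 V.
LSB = 2.048 / 2^11 = 2.048 / 2048 = 0.001 V = 1.000 mV.

1.000 mV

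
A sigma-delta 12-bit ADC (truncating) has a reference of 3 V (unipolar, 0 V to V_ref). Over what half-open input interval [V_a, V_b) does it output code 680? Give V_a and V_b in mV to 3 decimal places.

LSB = 3/2^12 = 0.732 mV.
V_a = V_low + 680·LSB = 0.498047 V; V_b = V_low + 681·LSB = 0.498779 V.

[498.047 mV, 498.779 mV)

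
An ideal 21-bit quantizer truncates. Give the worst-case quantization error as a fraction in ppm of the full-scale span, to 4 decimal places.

Truncating → worst-case error = 1 LSB = V_FS/2^21, so 1e+06/2097152 = 0.476837 ppm of full scale.

0.4768 ppm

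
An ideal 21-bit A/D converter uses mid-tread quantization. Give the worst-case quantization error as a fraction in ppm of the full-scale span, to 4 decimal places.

Rounding → worst-case error = ½ LSB = V_FS/2^22, so 1e+06/4194304 = 0.238419 ppm of full scale.

0.2384 ppm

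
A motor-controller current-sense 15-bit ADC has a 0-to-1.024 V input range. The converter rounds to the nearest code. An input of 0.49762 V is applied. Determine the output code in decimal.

LSB = 1.024 V / 32768 = 31.25 µV.
Input sits at 15923.840 steps above V_low.
So the output code is 15924.

code 15924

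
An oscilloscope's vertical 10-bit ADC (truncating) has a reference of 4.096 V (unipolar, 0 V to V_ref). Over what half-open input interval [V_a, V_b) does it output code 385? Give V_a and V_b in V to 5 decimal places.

LSB = 4.096/2^10 = 4.000 mV.
V_a = V_low + 385·LSB = 1.54 V; V_b = V_low + 386·LSB = 1.544 V.

[1.54000 V, 1.54400 V)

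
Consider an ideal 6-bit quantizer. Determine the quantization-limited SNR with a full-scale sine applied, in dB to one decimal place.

37.9 dB

SNR ≈ 6.02·N + 1.76 dB = 6.02·6 + 1.76 = 37.88 dB.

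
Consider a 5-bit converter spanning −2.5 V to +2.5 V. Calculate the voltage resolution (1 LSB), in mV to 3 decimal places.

Full-scale span = 5 V.
LSB = 5 / 2^5 = 5 / 32 = 0.15625 V = 156.250 mV.

156.250 mV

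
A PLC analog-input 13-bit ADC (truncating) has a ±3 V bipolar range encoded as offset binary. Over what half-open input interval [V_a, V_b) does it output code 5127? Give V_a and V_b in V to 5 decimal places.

LSB = 6/2^13 = 0.732 mV.
V_a = V_low + 5127·LSB = 0.755127 V; V_b = V_low + 5128·LSB = 0.755859 V.

[0.75513 V, 0.75586 V)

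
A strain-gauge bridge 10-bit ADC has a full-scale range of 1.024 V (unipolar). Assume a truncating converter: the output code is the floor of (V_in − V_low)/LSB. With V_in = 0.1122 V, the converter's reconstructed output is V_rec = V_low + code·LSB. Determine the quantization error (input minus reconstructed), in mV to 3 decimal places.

Step size: 1.024 V ÷ 2^10 = 1.000 mV.
(V_in − V_low)/LSB = (0.1122 − 0)/0.001 = 112.2000 → code 112 (floor).
Code 112 maps back to 0 + 112×0.001 V = 0.112 V.
Difference: 0.0002 V → 0.200 mV.

0.200 mV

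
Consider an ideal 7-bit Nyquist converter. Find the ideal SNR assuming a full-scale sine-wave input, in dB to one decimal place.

SNR ≈ 6.02·N + 1.76 dB = 6.02·7 + 1.76 = 43.90 dB.

43.9 dB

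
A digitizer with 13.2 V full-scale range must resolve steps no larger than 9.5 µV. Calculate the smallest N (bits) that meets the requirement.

Number of steps required ≥ 13.2 V / 9.5 µV = 1389473.68.
Need 2^N ≥ 1389473.68; 2^20 = 1048576, 2^21 = 2097152.
Minimum N = 21.

21 bits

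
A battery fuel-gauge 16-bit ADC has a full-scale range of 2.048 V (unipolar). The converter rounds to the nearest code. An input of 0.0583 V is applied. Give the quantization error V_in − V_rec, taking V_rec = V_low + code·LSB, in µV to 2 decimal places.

LSB = 2.048/2^16 = 31.25 µV.
Scaled input = 1865.6000 LSBs, so code = 1866.
V_rec = 0 + 1866·3.125e-05 = 0.0583125 V.
Difference: -1.25e-05 V → -12.50 µV.

-12.50 µV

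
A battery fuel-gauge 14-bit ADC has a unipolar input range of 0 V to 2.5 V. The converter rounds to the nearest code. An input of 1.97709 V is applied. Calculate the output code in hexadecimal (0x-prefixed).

code 0x329D (decimal 12957)

Full-scale span = 2.5 V; LSB = 2.5/2^14 = 152.59 µV.
Input sits at 12957.057 steps above V_low.
round(12957.057) = 12957.
In hexadecimal (0x-prefixed): 0x329D.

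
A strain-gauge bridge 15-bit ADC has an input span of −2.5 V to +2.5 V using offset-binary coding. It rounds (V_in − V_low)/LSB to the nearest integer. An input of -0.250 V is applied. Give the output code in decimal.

code 14746

Full-scale span = 5 V; LSB = 5/2^15 = 152.59 µV.
Input sits at 14745.600 steps above V_low.
round(14745.600) = 14746.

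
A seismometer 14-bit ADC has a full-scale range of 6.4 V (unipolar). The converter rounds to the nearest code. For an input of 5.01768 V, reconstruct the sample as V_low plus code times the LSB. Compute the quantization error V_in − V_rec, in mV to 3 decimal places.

Step size: 6.4 V ÷ 2^14 = 390.62 µV.
Scaled input = 12845.2608 LSBs, so code = 12845.
Code 12845 maps back to 0 + 12845×0.000390625 V = 5.0175781 V.
V_in − V_rec = 0.000101875 V = 0.102 mV.

0.102 mV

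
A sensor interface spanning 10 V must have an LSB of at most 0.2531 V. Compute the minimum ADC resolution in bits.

6 bits

Number of steps required ≥ 10 V / 0.2531 V = 39.51.
Need 2^N ≥ 39.51; 2^5 = 32, 2^6 = 64.
Minimum N = 6.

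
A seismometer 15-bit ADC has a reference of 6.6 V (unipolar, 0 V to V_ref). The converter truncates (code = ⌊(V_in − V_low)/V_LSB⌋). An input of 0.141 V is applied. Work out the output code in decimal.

With 32768 levels over 6.6 V, one step is 201.42 µV.
Input sits at 700.044 steps above V_low.
⌊·⌋(700.044) = 700.

code 700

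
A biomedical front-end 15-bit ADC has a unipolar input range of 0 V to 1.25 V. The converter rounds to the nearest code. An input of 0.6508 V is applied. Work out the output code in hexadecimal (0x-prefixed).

code 0x42A4 (decimal 17060)

Full-scale span = 1.25 V; LSB = 1.25/2^15 = 38.15 µV.
(0.6508 − 0) / 3.8147e-05 = 17060.332 LSBs.
Round → code 17060.
In hexadecimal (0x-prefixed): 0x42A4.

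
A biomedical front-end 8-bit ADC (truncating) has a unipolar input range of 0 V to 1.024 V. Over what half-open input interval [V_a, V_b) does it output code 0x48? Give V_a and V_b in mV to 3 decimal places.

[288.000 mV, 292.000 mV)

LSB = 1.024/2^8 = 4.000 mV.
Code 0x48 = 72 decimal.
V_a = V_low + 72·LSB = 0.288 V; V_b = V_low + 73·LSB = 0.292 V.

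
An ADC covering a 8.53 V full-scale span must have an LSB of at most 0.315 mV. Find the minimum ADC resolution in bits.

Number of steps required ≥ 8.53 V / 0.315 mV = 27079.37.
Need 2^N ≥ 27079.37; 2^14 = 16384, 2^15 = 32768.
Minimum N = 15.

15 bits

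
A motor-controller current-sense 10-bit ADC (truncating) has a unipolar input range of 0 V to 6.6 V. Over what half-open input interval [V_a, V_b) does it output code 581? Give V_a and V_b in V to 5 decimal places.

LSB = 6.6/2^10 = 6.445 mV.
V_a = V_low + 581·LSB = 3.74473 V; V_b = V_low + 582·LSB = 3.75117 V.

[3.74473 V, 3.75117 V)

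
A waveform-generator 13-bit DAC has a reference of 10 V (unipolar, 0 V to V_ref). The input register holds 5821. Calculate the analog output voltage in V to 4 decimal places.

LSB = 10 V / 2^13 = 1.221 mV.
V_out = 0 + 5821 × 0.0012207 V = 7.10571 V.

7.1057 V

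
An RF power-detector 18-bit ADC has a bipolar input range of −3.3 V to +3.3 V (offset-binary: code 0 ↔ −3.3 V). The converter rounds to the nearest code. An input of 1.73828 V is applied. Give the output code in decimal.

code 200114

LSB = 6.6 V / 262144 = 25.18 µV.
(V_in − V_low)/LSB = (1.73828 − (−3.3)) / 2.5177e-05 = 200114.375.
So the output code is 200114.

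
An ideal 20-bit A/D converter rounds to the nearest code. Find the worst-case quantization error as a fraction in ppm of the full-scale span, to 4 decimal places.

0.4768 ppm

Rounding → worst-case error = ½ LSB = V_FS/2^21, so 1e+06/2097152 = 0.476837 ppm of full scale.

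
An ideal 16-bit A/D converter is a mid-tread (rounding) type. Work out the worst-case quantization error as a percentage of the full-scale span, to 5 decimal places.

Rounding → worst-case error = ½ LSB = V_FS/2^17, so 100/131072 = 0.000762939 % of full scale.

0.00076 %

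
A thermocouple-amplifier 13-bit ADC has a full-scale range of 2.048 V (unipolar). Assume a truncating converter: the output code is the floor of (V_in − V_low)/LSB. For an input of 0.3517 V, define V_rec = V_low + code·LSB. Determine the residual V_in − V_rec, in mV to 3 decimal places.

0.200 mV

One LSB is 2.048 V / 8192 = 250.00 µV.
(0.3517 − 0)/0.00025 = 1406.8000; ⌊·⌋ gives code 1406.
Code 1406 maps back to 0 + 1406×0.00025 V = 0.3515 V.
Error = 0.3517 − 0.3515 = 0.0002 V = 0.200 mV.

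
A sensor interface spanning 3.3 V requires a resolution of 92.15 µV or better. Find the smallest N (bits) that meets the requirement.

Number of steps required ≥ 3.3 V / 92.15 µV = 35811.18.
Need 2^N ≥ 35811.18; 2^15 = 32768, 2^16 = 65536.
Minimum N = 16.

16 bits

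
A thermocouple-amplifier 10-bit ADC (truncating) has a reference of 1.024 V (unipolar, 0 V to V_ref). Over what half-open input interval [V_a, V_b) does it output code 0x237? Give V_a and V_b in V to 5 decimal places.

[0.56700 V, 0.56800 V)

LSB = 1.024/2^10 = 1.000 mV.
Code 0x237 = 567 decimal.
V_a = V_low + 567·LSB = 0.567 V; V_b = V_low + 568·LSB = 0.568 V.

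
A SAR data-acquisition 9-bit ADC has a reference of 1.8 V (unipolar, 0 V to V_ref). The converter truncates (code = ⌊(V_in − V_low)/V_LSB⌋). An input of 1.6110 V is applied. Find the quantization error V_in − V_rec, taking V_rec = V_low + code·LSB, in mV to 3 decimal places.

0.844 mV

One LSB is 1.8 V / 512 = 3.516 mV.
(1.6110 − 0)/0.00351563 = 458.2400; ⌊·⌋ gives code 458.
Code 458 maps back to 0 + 458×0.00351563 V = 1.6101562 V.
V_in − V_rec = 0.00084375 V = 0.844 mV.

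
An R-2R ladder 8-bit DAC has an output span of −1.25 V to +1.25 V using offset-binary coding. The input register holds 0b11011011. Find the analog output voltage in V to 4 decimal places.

0.8887 V

LSB = 2.5 V / 2^8 = 9.766 mV.
Code 0b11011011 = 219 decimal.
V_out = (−1.25) + 219 × 0.00976562 V = 0.888672 V.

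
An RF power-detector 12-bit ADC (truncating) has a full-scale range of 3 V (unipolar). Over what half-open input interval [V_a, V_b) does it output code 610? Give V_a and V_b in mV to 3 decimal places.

LSB = 3/2^12 = 0.732 mV.
V_a = V_low + 610·LSB = 0.446777 V; V_b = V_low + 611·LSB = 0.44751 V.

[446.777 mV, 447.510 mV)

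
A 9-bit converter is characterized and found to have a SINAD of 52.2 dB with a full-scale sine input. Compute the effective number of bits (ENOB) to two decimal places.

8.38 bits

ENOB = (SINAD − 1.76) / 6.02 = (52.2 − 1.76)/6.02 = 8.379.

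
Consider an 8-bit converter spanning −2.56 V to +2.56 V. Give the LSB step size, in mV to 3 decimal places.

20.000 mV

Full-scale span = 5.12 V.
LSB = 5.12 / 2^8 = 5.12 / 256 = 0.02 V = 20.000 mV.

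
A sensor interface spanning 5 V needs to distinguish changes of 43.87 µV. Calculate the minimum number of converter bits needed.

17 bits

Number of steps required ≥ 5 V / 43.87 µV = 113973.10.
Need 2^N ≥ 113973.10; 2^16 = 65536, 2^17 = 131072.
Minimum N = 17.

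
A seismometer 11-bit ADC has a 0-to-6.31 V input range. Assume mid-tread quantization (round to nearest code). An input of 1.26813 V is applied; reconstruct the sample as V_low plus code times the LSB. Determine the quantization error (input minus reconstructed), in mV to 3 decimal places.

One LSB is 6.31 V / 2048 = 3.081 mV.
(1.26813 − 0)/0.00308105 = 411.5896; round gives code 412.
Reconstructed: 1.2693945 V.
Error = 1.26813 − 1.2693945 = -0.00126453 V = -1.265 mV.

-1.265 mV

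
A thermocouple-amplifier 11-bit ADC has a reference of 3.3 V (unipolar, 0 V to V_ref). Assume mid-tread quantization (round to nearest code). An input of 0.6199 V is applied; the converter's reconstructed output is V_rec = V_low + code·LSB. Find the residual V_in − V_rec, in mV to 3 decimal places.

-0.461 mV

One LSB is 3.3 V / 2048 = 1.611 mV.
(V_in − V_low)/LSB = (0.6199 − 0)/0.00161133 = 384.7137 → code 385 (round).
Code 385 maps back to 0 + 385×0.00161133 V = 0.62036133 V.
Error = 0.6199 − 0.62036133 = -0.000461328 V = -0.461 mV.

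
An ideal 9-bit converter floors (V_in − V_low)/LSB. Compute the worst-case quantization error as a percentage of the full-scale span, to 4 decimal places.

0.1953 %

Truncating → worst-case error = 1 LSB = V_FS/2^9, so 100/512 = 0.195312 % of full scale.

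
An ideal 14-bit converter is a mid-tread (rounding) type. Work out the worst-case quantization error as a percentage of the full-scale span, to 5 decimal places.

0.00305 %

Rounding → worst-case error = ½ LSB = V_FS/2^15, so 100/32768 = 0.00305176 % of full scale.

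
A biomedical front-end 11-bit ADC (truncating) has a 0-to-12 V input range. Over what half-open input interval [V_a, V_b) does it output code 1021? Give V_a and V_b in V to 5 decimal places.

LSB = 12/2^11 = 5.859 mV.
V_a = V_low + 1021·LSB = 5.98242 V; V_b = V_low + 1022·LSB = 5.98828 V.

[5.98242 V, 5.98828 V)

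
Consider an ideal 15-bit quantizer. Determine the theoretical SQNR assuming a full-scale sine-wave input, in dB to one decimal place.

SNR ≈ 6.02·N + 1.76 dB = 6.02·15 + 1.76 = 92.06 dB.

92.1 dB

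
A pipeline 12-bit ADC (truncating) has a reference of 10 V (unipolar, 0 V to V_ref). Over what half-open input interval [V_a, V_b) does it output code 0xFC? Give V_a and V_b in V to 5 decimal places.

LSB = 10/2^12 = 2.441 mV.
Code 0xFC = 252 decimal.
V_a = V_low + 252·LSB = 0.615234 V; V_b = V_low + 253·LSB = 0.617676 V.

[0.61523 V, 0.61768 V)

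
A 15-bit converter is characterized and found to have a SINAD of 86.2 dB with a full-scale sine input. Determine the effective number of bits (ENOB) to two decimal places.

14.03 bits

ENOB = (SINAD − 1.76) / 6.02 = (86.2 − 1.76)/6.02 = 14.027.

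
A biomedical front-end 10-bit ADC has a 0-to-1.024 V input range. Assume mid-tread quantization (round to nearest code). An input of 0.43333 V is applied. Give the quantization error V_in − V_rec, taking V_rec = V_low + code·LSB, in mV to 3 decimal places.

0.330 mV

Step size: 1.024 V ÷ 2^10 = 1.000 mV.
(0.43333 − 0)/0.001 = 433.3300; round gives code 433.
V_rec = 0 + 433·0.001 = 0.433 V.
V_in − V_rec = 0.00033 V = 0.330 mV.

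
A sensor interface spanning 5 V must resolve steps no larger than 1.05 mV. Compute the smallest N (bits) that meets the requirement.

Number of steps required ≥ 5 V / 1.05 mV = 4761.90.
Need 2^N ≥ 4761.90; 2^12 = 4096, 2^13 = 8192.
Minimum N = 13.

13 bits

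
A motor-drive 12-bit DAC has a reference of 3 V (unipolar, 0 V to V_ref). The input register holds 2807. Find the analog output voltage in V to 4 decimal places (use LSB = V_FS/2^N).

2.0559 V

LSB = 3 V / 2^12 = 0.732 mV.
V_out = 0 + 2807 × 0.000732422 V = 2.05591 V.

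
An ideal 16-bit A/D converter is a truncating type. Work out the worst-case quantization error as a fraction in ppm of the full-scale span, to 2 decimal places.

15.26 ppm

Truncating → worst-case error = 1 LSB = V_FS/2^16, so 1e+06/65536 = 15.2588 ppm of full scale.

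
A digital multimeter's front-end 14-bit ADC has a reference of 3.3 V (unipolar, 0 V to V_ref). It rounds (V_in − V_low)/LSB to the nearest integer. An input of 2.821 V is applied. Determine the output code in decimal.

code 14006

LSB = 3.3 V / 16384 = 201.42 µV.
(V_in − V_low)/LSB = (2.821 − 0) / 0.000201416 = 14005.838.
So the output code is 14006.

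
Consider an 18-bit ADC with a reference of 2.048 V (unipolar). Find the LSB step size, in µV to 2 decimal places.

Full-scale span = 2.048 V.
LSB = 2.048 / 2^18 = 2.048 / 262144 = 7.8125e-06 V = 7.81 µV.

7.81 µV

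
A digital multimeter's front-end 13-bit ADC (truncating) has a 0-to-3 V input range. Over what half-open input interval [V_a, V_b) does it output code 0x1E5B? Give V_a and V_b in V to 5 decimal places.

LSB = 3/2^13 = 366.21 µV.
Code 0x1E5B = 7771 decimal.
V_a = V_low + 7771·LSB = 2.84583 V; V_b = V_low + 7772·LSB = 2.84619 V.

[2.84583 V, 2.84619 V)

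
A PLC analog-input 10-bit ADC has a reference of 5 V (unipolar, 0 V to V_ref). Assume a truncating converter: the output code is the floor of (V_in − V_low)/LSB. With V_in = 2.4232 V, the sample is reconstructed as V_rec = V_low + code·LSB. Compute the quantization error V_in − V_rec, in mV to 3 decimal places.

Step size: 5 V ÷ 2^10 = 4.883 mV.
(2.4232 − 0)/0.00488281 = 496.2714; ⌊·⌋ gives code 496.
Code 496 maps back to 0 + 496×0.00488281 V = 2.421875 V.
Error = 2.4232 − 2.421875 = 0.001325 V = 1.325 mV.

1.325 mV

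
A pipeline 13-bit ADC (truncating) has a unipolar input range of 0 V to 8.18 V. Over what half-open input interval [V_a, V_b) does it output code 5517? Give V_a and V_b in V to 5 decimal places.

[5.50892 V, 5.50992 V)

LSB = 8.18/2^13 = 0.999 mV.
V_a = V_low + 5517·LSB = 5.50892 V; V_b = V_low + 5518·LSB = 5.50992 V.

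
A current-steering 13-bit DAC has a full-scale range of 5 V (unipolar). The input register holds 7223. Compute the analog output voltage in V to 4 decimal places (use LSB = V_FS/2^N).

LSB = 5 V / 2^13 = 0.610 mV.
V_out = 0 + 7223 × 0.000610352 V = 4.40857 V.

4.4086 V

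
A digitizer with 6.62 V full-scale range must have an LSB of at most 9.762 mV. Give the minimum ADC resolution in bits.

10 bits

Number of steps required ≥ 6.62 V / 9.762 mV = 678.14.
Need 2^N ≥ 678.14; 2^9 = 512, 2^10 = 1024.
Minimum N = 10.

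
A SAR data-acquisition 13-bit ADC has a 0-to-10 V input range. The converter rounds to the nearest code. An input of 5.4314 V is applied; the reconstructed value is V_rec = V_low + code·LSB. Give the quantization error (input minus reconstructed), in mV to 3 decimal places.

Step size: 10 V ÷ 2^13 = 1.221 mV.
(V_in − V_low)/LSB = (5.4314 − 0)/0.0012207 = 4449.4029 → code 4449 (round).
V_rec = 0 + 4449·0.0012207 = 5.4309082 V.
Error = 5.4314 − 5.4309082 = 0.000491797 V = 0.492 mV.

0.492 mV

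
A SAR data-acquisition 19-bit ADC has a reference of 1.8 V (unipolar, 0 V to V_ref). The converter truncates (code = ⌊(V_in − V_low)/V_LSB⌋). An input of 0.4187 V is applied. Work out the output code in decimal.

code 121955

LSB = 1.8 V / 524288 = 3.43 µV.
(V_in − V_low)/LSB = (0.4187 − 0) / 3.43323e-06 = 121955.214.
Floor → code 121955.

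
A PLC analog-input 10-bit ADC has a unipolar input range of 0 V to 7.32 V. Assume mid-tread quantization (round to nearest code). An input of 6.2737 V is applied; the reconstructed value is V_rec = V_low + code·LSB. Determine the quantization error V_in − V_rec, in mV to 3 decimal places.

One LSB is 7.32 V / 1024 = 7.148 mV.
(V_in − V_low)/LSB = (6.2737 − 0)/0.00714844 = 877.6323 → code 878 (round).
Code 878 maps back to 0 + 878×0.00714844 V = 6.2763281 V.
Error = 6.2737 − 6.2763281 = -0.00262812 V = -2.628 mV.

-2.628 mV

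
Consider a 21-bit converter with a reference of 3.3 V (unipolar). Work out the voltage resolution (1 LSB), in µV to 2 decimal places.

1.57 µV

Full-scale span = 3.3 V.
LSB = 3.3 / 2^21 = 3.3 / 2097152 = 1.57356e-06 V = 1.57 µV.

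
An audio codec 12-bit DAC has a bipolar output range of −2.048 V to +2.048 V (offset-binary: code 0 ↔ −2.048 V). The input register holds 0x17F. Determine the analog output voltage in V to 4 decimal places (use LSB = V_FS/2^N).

-1.6650 V

LSB = 4.096 V / 2^12 = 1.000 mV.
Code 0x17F = 383 decimal.
V_out = (−2.048) + 383 × 0.001 V = -1.665 V.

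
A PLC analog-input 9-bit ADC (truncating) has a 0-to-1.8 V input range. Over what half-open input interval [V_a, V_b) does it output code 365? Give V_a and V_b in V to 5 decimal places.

LSB = 1.8/2^9 = 3.516 mV.
V_a = V_low + 365·LSB = 1.2832 V; V_b = V_low + 366·LSB = 1.28672 V.

[1.28320 V, 1.28672 V)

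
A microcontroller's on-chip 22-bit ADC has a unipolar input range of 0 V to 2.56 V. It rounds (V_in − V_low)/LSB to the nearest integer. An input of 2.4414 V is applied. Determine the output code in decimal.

code 3999990

Full-scale span = 2.56 V; LSB = 2.56/2^22 = 0.61 µV.
(V_in − V_low)/LSB = (2.4414 − 0) / 6.10352e-07 = 3999989.760.
Round → code 3999990.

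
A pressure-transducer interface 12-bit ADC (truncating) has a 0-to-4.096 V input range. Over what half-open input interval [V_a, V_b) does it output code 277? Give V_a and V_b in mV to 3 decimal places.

[277.000 mV, 278.000 mV)

LSB = 4.096/2^12 = 1.000 mV.
V_a = V_low + 277·LSB = 0.277 V; V_b = V_low + 278·LSB = 0.278 V.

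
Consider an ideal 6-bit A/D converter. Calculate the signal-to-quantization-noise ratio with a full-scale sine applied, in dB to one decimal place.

SNR ≈ 6.02·N + 1.76 dB = 6.02·6 + 1.76 = 37.88 dB.

37.9 dB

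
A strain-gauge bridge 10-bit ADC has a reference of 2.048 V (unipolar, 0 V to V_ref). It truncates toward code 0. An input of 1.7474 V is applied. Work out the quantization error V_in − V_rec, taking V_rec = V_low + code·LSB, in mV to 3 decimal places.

1.400 mV

One LSB is 2.048 V / 1024 = 2.000 mV.
Scaled input = 873.7000 LSBs, so code = 873.
Code 873 maps back to 0 + 873×0.002 V = 1.746 V.
V_in − V_rec = 0.0014 V = 1.400 mV.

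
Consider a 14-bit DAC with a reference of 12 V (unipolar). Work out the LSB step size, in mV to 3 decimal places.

Full-scale span = 12 V.
LSB = 12 / 2^14 = 12 / 16384 = 0.000732422 V = 0.732 mV.

0.732 mV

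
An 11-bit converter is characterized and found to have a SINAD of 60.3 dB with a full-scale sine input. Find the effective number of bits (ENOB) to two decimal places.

ENOB = (SINAD − 1.76) / 6.02 = (60.3 − 1.76)/6.02 = 9.724.

9.72 bits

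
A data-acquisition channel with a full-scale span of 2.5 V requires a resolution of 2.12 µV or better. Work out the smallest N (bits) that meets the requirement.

Number of steps required ≥ 2.5 V / 2.12 µV = 1179245.28.
Need 2^N ≥ 1179245.28; 2^20 = 1048576, 2^21 = 2097152.
Minimum N = 21.

21 bits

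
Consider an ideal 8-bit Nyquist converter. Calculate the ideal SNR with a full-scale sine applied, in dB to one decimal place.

SNR ≈ 6.02·N + 1.76 dB = 6.02·8 + 1.76 = 49.92 dB.

49.9 dB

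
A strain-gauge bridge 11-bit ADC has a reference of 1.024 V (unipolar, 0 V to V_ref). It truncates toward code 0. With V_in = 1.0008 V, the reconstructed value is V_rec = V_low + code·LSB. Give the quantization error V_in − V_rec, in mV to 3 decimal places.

0.300 mV

LSB = 1.024/2^11 = 0.500 mV.
(V_in − V_low)/LSB = (1.0008 − 0)/0.0005 = 2001.6000 → code 2001 (floor).
Reconstructed: 1.0005 V.
Difference: 0.0003 V → 0.300 mV.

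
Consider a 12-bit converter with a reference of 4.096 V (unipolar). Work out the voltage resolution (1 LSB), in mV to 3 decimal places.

1.000 mV

Full-scale span = 4.096 V.
LSB = 4.096 / 2^12 = 4.096 / 4096 = 0.001 V = 1.000 mV.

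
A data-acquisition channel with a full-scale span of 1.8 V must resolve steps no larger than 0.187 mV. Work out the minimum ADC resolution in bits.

14 bits

Number of steps required ≥ 1.8 V / 0.187 mV = 9625.67.
Need 2^N ≥ 9625.67; 2^13 = 8192, 2^14 = 16384.
Minimum N = 14.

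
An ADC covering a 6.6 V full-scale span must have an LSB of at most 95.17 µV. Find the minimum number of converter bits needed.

Number of steps required ≥ 6.6 V / 95.17 µV = 69349.58.
Need 2^N ≥ 69349.58; 2^16 = 65536, 2^17 = 131072.
Minimum N = 17.

17 bits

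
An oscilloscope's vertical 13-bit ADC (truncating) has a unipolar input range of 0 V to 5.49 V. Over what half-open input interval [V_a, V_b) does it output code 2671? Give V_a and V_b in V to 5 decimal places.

LSB = 5.49/2^13 = 0.670 mV.
V_a = V_low + 2671·LSB = 1.79001 V; V_b = V_low + 2672·LSB = 1.79068 V.

[1.79001 V, 1.79068 V)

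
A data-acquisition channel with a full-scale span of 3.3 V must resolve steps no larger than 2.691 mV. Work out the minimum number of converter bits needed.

11 bits

Number of steps required ≥ 3.3 V / 2.691 mV = 1226.31.
Need 2^N ≥ 1226.31; 2^10 = 1024, 2^11 = 2048.
Minimum N = 11.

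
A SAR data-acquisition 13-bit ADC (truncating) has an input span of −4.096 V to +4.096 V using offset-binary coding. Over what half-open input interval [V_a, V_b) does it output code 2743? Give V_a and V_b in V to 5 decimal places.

LSB = 8.192/2^13 = 1.000 mV.
V_a = V_low + 2743·LSB = -1.353 V; V_b = V_low + 2744·LSB = -1.352 V.

[-1.35300 V, -1.35200 V)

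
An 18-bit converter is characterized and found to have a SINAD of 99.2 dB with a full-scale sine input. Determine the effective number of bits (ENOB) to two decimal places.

ENOB = (SINAD − 1.76) / 6.02 = (99.2 − 1.76)/6.02 = 16.186.

16.19 bits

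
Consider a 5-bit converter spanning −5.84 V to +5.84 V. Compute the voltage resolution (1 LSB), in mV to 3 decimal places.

365.000 mV

Full-scale span = 11.68 V.
LSB = 11.68 / 2^5 = 11.68 / 32 = 0.365 V = 365.000 mV.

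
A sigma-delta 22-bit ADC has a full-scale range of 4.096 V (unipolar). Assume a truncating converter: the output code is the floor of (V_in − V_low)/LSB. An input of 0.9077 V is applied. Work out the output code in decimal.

code 929484

Full-scale span = 4.096 V; LSB = 4.096/2^22 = 0.98 µV.
(0.9077 − 0) / 9.76563e-07 = 929484.800 LSBs.
⌊·⌋(929484.800) = 929484.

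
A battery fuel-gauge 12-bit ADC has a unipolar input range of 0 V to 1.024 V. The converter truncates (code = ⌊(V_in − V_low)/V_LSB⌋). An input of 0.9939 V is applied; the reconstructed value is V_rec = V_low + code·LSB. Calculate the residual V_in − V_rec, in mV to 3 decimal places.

0.150 mV

LSB = 1.024/2^12 = 250.00 µV.
Scaled input = 3975.6000 LSBs, so code = 3975.
V_rec = 0 + 3975·0.00025 = 0.99375 V.
Difference: 0.00015 V → 0.150 mV.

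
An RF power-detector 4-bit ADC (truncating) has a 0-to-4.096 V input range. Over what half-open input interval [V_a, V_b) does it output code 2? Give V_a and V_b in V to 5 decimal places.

[0.51200 V, 0.76800 V)

LSB = 4.096/2^4 = 256.000 mV.
V_a = V_low + 2·LSB = 0.512 V; V_b = V_low + 3·LSB = 0.768 V.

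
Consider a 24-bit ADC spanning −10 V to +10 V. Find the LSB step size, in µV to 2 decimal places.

Full-scale span = 20 V.
LSB = 20 / 2^24 = 20 / 16777216 = 1.19209e-06 V = 1.19 µV.

1.19 µV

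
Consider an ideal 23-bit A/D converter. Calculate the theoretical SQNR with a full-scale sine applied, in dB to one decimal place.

140.2 dB

SNR ≈ 6.02·N + 1.76 dB = 6.02·23 + 1.76 = 140.22 dB.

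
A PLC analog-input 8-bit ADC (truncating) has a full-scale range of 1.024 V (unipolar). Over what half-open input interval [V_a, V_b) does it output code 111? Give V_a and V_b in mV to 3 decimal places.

LSB = 1.024/2^8 = 4.000 mV.
V_a = V_low + 111·LSB = 0.444 V; V_b = V_low + 112·LSB = 0.448 V.

[444.000 mV, 448.000 mV)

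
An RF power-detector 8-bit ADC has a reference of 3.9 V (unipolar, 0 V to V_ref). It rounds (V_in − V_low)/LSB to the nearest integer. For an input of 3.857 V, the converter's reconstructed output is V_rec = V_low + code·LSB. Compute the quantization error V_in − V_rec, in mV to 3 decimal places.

2.703 mV

One LSB is 3.9 V / 256 = 15.234 mV.
(V_in − V_low)/LSB = (3.857 − 0)/0.0152344 = 253.1774 → code 253 (round).
Code 253 maps back to 0 + 253×0.0152344 V = 3.8542969 V.
Error = 3.857 − 3.8542969 = 0.00270312 V = 2.703 mV.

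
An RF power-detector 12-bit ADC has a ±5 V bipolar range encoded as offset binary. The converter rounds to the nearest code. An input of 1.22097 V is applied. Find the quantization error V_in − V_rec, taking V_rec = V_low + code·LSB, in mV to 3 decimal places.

0.267 mV

LSB = 10/2^12 = 2.441 mV.
Scaled input = 2548.1093 LSBs, so code = 2548.
Reconstructed: 1.2207031 V.
Error = 1.22097 − 1.2207031 = 0.000266875 V = 0.267 mV.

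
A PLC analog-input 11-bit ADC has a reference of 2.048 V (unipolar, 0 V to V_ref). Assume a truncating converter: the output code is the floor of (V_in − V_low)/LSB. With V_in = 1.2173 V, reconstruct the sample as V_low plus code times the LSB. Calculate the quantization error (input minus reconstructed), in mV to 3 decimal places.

0.300 mV

Step size: 2.048 V ÷ 2^11 = 1.000 mV.
Scaled input = 1217.3000 LSBs, so code = 1217.
Reconstructed: 1.217 V.
Error = 1.2173 − 1.217 = 0.0003 V = 0.300 mV.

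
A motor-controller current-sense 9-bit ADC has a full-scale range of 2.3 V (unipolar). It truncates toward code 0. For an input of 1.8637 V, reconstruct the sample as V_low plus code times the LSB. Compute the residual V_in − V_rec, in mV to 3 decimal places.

3.934 mV

Step size: 2.3 V ÷ 2^9 = 4.492 mV.
(V_in − V_low)/LSB = (1.8637 − 0)/0.00449219 = 414.8758 → code 414 (floor).
Code 414 maps back to 0 + 414×0.00449219 V = 1.8597656 V.
Difference: 0.00393438 V → 3.934 mV.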